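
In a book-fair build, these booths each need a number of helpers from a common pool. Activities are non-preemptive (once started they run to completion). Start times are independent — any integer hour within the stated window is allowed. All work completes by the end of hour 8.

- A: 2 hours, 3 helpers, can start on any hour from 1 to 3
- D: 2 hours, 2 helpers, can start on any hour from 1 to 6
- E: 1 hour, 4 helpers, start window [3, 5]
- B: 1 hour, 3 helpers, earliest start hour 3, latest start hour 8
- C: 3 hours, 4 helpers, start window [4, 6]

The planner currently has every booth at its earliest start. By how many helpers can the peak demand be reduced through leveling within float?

Early-start peak: h1:5  h2:5  h3:7  h4:4  h5:4  h6:4  h7:0  h8:0 ⇒ 7.
Leveled (A@1, D@1, E@3, B@4, C@5): h1:5  h2:5  h3:4  h4:3  h5:4  h6:4  h7:4  h8:0 ⇒ 5.
Reduction 7 − 5 = 2.

2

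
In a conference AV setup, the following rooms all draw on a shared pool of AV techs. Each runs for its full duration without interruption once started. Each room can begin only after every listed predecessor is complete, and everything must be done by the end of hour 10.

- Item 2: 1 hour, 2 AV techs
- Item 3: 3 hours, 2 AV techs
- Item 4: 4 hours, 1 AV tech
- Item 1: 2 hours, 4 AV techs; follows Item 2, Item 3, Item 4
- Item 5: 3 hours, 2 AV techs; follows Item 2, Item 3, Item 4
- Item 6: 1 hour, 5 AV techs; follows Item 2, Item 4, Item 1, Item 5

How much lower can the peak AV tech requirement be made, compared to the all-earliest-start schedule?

1

Early-start peak: h1:5  h2:3  h3:3  h4:1  h5:6  h6:6  h7:2  h8:5  h9:0  h10:0 ⇒ 6.
Leveled (Item 2@1, Item 3@1, Item 4@1, Item 1@5, Item 5@7, Item 6@10): h1:5  h2:3  h3:3  h4:1  h5:4  h6:4  h7:2  h8:2  h9:2  h10:5 ⇒ 5.
Reduction 6 − 5 = 1.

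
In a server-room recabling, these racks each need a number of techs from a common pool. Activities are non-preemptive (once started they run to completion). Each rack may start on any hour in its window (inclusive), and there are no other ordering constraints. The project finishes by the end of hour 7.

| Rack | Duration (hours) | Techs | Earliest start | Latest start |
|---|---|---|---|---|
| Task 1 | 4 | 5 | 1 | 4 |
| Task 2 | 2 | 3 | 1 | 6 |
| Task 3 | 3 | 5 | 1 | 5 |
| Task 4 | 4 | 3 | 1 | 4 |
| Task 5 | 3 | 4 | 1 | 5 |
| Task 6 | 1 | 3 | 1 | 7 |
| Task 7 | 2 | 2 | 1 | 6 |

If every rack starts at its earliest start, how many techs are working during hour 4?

8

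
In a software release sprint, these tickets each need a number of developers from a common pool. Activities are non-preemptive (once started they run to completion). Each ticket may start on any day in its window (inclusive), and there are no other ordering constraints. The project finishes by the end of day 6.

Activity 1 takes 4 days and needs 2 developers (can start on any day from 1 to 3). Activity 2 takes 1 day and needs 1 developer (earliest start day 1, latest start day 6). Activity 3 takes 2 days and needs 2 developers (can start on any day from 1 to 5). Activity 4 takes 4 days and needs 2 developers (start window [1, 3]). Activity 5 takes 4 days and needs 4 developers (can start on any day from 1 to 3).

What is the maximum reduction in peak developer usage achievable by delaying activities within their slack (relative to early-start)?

3

Early-start peak: d1:11  d2:10  d3:8  d4:8  d5:0  d6:0 ⇒ 11.
Leveled (Activity 1@1, Activity 2@1, Activity 3@1, Activity 4@1, Activity 5@3): d1:7  d2:6  d3:8  d4:8  d5:4  d6:4 ⇒ 8.
Reduction 11 − 8 = 3.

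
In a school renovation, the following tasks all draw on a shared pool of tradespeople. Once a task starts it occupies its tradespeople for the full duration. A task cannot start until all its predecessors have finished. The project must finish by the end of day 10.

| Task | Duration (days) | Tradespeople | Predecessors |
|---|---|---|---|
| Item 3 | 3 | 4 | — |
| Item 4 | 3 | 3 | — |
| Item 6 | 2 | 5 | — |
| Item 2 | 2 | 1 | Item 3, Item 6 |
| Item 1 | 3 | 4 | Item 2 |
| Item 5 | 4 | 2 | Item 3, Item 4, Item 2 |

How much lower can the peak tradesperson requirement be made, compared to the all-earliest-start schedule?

Early-start peak: d1:12  d2:12  d3:7  d4:1  d5:1  d6:6  d7:6  d8:6  d9:2  d10:0 ⇒ 12.
Leveled (Item 3@1, Item 4@3, Item 6@1, Item 2@4, Item 1@6, Item 5@6): d1:9  d2:9  d3:7  d4:4  d5:4  d6:6  d7:6  d8:6  d9:2  d10:0 ⇒ 9.
Reduction 12 − 9 = 3.

3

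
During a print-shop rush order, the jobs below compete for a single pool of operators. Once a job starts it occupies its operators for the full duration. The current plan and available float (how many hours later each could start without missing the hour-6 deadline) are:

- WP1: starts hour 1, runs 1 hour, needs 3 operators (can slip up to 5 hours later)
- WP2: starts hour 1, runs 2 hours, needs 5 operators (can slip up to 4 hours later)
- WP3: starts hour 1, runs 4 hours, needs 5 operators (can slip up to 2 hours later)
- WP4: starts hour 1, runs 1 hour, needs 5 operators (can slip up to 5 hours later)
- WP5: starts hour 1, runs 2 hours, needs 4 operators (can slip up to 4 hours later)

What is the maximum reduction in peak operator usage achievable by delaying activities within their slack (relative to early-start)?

12

Early-start peak: h1:22  h2:14  h3:5  h4:5  h5:0  h6:0 ⇒ 22.
Leveled (WP1@1, WP2@1, WP3@2, WP4@3, WP5@4): h1:8  h2:10  h3:10  h4:9  h5:9  h6:0 ⇒ 10.
Reduction 22 − 10 = 12.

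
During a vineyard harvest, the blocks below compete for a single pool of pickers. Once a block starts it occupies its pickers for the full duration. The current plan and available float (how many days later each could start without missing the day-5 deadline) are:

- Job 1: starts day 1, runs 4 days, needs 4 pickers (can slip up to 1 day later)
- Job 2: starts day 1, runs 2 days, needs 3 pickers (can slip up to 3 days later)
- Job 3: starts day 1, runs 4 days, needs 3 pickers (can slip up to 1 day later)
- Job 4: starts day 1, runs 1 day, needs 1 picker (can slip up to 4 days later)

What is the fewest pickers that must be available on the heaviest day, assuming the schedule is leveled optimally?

Early-start (Job 1@1, Job 2@1, Job 3@1, Job 4@1) gives peak 11: d1:11  d2:10  d3:7  d4:7  d5:0.
Shift Job 4→3.
Schedule Job 1@1, Job 2@1, Job 3@1, Job 4@3: d1:10  d2:10  d3:8  d4:7  d5:0 — peak 10.

10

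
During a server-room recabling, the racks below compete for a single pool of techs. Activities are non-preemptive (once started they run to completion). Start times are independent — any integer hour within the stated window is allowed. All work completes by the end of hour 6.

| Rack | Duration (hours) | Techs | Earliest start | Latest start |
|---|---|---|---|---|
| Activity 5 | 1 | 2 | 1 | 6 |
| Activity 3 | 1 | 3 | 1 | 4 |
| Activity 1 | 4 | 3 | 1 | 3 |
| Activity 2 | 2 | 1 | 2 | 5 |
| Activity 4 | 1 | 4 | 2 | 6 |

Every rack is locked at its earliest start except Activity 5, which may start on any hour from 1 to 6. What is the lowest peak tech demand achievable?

Activity 5@1: h1:8  h2:8  h3:4  h4:3  h5:0  h6:0 → peak 8
Activity 5@2: h1:6  h2:10  h3:4  h4:3  h5:0  h6:0 → peak 10
Activity 5@3: h1:6  h2:8  h3:6  h4:3  h5:0  h6:0 → peak 8
Activity 5@4: h1:6  h2:8  h3:4  h4:5  h5:0  h6:0 → peak 8
Activity 5@5: h1:6  h2:8  h3:4  h4:3  h5:2  h6:0 → peak 8
Activity 5@6: h1:6  h2:8  h3:4  h4:3  h5:0  h6:2 → peak 8
Best is Activity 5@1, peak 8.

8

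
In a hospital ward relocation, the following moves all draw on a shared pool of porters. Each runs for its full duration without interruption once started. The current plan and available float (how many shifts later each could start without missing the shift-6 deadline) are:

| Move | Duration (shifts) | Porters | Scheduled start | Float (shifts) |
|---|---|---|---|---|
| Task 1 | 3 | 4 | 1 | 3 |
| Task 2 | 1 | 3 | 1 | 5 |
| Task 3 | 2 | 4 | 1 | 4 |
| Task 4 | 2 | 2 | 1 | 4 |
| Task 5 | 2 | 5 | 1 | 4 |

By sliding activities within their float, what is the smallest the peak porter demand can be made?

8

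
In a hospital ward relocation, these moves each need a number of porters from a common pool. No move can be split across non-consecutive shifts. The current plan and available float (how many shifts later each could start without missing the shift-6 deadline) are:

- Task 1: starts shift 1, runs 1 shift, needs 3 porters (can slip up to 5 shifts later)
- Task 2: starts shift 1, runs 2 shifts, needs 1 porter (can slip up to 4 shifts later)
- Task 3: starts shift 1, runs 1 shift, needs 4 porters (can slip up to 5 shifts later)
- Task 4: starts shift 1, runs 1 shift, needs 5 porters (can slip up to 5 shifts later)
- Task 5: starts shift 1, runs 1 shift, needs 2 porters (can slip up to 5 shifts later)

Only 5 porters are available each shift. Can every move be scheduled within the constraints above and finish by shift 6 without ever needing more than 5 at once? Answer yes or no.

yes

Schedule Task 1@1, Task 2@1, Task 3@2, Task 4@3, Task 5@4: s1:4  s2:5  s3:5  s4:2  s5:0  s6:0 — peak 5 ≤ 5.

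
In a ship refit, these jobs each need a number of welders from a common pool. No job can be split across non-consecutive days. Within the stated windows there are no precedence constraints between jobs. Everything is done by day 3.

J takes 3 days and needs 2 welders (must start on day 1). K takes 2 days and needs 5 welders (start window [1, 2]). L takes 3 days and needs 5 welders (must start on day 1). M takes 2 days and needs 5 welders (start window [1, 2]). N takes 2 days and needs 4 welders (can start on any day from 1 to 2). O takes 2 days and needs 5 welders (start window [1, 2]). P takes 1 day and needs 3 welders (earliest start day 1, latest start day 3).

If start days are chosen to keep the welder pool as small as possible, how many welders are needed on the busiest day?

26

Early-start (J@1, K@1, L@1, M@1, N@1, O@1, P@1) gives peak 29: d1:29  d2:26  d3:7.
Shift P→3.
Schedule J@1, K@1, L@1, M@1, N@1, O@1, P@3: d1:26  d2:26  d3:10 — peak 26.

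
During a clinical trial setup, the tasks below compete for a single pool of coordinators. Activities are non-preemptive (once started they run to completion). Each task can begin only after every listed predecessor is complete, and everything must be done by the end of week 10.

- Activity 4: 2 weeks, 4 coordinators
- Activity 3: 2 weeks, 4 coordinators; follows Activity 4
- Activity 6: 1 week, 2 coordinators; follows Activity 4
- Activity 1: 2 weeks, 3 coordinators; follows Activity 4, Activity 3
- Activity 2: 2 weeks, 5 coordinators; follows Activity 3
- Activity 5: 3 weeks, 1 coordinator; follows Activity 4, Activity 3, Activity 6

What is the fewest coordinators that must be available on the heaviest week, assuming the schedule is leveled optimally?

5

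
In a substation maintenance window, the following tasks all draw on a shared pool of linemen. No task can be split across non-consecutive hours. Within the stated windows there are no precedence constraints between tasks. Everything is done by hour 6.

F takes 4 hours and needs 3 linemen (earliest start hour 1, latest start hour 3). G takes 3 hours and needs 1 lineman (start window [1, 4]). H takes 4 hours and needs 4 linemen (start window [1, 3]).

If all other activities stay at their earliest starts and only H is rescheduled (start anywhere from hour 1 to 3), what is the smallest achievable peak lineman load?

8

H@1: h1:8  h2:8  h3:8  h4:7  h5:0  h6:0 → peak 8
H@2: h1:4  h2:8  h3:8  h4:7  h5:4  h6:0 → peak 8
H@3: h1:4  h2:4  h3:8  h4:7  h5:4  h6:4 → peak 8
Best is H@1, peak 8.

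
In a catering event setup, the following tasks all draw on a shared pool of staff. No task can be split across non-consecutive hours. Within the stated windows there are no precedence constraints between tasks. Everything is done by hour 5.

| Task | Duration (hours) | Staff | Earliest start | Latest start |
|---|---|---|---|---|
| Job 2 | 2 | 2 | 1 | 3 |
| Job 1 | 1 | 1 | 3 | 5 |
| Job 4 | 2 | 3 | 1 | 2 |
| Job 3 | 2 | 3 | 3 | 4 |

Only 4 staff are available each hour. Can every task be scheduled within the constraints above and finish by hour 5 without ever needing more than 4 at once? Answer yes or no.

no

The minimum achievable peak is 5; 4 < 5, so no feasible schedule stays within the cap.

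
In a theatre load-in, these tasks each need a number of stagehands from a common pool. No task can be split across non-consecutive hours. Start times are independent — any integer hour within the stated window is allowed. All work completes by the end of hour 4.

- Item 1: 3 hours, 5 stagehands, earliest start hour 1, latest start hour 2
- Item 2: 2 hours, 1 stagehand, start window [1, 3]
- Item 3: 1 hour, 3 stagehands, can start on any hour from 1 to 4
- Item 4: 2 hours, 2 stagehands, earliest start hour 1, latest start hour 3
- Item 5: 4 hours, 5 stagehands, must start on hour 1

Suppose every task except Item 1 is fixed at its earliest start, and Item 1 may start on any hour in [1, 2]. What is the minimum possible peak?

13

Item 1@1: h1:16  h2:13  h3:10  h4:5 → peak 16
Item 1@2: h1:11  h2:13  h3:10  h4:10 → peak 13
Best is Item 1@2, peak 13.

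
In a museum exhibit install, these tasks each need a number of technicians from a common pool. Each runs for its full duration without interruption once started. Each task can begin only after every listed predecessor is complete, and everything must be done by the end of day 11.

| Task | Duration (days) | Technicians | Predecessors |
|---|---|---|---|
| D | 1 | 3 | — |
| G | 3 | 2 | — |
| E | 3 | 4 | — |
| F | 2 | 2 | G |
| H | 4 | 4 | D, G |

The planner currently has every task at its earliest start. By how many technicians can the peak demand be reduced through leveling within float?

3

Early-start peak: d1:9  d2:6  d3:6  d4:6  d5:6  d6:4  d7:4  d8:0  d9:0  d10:0  d11:0 ⇒ 9.
Leveled (D@1, G@1, E@2, F@4, H@5): d1:5  d2:6  d3:6  d4:6  d5:6  d6:4  d7:4  d8:4  d9:0  d10:0  d11:0 ⇒ 6.
Reduction 9 − 6 = 3.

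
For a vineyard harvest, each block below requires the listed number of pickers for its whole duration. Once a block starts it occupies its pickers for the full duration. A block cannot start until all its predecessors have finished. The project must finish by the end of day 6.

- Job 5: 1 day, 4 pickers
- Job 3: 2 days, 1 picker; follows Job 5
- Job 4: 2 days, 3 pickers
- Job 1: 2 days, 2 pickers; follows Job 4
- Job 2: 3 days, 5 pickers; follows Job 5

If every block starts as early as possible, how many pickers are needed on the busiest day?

9

Early-start schedule: Job 5@1, Job 3@2, Job 4@1, Job 1@3, Job 2@2.
Load per day: day 1: 7, day 2: 9, day 3: 8, day 4: 7, day 5: 0, day 6: 0.
Peak is 9.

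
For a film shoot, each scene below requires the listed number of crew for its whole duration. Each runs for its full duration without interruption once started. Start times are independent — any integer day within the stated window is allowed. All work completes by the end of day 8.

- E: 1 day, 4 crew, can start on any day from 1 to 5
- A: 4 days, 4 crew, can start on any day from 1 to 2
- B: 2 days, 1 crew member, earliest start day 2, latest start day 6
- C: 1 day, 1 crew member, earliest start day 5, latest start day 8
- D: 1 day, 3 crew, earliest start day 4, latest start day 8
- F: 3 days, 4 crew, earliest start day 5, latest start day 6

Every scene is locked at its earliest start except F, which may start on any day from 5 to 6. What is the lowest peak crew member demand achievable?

F@5: d1:8  d2:5  d3:5  d4:7  d5:5  d6:4  d7:4  d8:0 → peak 8
F@6: d1:8  d2:5  d3:5  d4:7  d5:1  d6:4  d7:4  d8:4 → peak 8
Best is F@5, peak 8.

8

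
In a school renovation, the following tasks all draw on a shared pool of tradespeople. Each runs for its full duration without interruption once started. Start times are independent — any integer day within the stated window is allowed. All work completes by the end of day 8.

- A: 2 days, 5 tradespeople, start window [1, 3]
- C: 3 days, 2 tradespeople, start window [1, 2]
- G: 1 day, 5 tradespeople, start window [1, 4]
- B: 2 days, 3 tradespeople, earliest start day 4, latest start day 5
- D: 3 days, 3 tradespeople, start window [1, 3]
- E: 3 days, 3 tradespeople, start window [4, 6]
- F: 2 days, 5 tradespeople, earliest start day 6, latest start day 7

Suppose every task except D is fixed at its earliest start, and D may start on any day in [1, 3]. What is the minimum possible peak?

D@1: d1:15  d2:10  d3:5  d4:6  d5:6  d6:8  d7:5  d8:0 → peak 15
D@2: d1:12  d2:10  d3:5  d4:9  d5:6  d6:8  d7:5  d8:0 → peak 12
D@3: d1:12  d2:7  d3:5  d4:9  d5:9  d6:8  d7:5  d8:0 → peak 12
Best is D@2, peak 12.

12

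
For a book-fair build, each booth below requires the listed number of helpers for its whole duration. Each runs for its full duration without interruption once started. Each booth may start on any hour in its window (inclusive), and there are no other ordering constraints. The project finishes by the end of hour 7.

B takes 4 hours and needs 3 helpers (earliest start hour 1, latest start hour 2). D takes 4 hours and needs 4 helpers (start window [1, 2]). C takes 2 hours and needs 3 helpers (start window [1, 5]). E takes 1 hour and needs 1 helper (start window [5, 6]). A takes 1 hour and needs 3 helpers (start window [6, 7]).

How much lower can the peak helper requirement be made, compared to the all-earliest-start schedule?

Early-start peak: h1:10  h2:10  h3:7  h4:7  h5:1  h6:3  h7:0 ⇒ 10.
Leveled (B@1, D@1, C@5, E@5, A@6): h1:7  h2:7  h3:7  h4:7  h5:4  h6:6  h7:0 ⇒ 7.
Reduction 10 − 7 = 3.

3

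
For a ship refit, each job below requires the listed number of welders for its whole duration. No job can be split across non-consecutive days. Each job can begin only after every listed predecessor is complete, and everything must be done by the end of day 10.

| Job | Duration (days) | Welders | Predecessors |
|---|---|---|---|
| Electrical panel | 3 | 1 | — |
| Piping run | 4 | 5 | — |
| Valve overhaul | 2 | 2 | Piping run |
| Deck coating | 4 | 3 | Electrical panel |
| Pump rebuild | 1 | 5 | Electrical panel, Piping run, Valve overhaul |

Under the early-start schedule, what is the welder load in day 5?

5

At early start, day 5 has: Valve overhaul, Deck coating.
Demand: 2 + 3 = 5.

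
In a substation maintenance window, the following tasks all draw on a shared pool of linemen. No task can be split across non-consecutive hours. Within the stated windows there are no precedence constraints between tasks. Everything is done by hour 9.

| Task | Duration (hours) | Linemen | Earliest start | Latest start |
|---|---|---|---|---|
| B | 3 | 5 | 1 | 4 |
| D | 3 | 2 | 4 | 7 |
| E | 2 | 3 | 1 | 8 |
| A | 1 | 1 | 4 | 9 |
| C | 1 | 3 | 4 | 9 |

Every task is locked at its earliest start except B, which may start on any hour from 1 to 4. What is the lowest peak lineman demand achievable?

8

B@1: h1:8  h2:8  h3:5  h4:6  h5:2  h6:2  h7:0  h8:0  h9:0 → peak 8
B@2: h1:3  h2:8  h3:5  h4:11  h5:2  h6:2  h7:0  h8:0  h9:0 → peak 11
B@3: h1:3  h2:3  h3:5  h4:11  h5:7  h6:2  h7:0  h8:0  h9:0 → peak 11
B@4: h1:3  h2:3  h3:0  h4:11  h5:7  h6:7  h7:0  h8:0  h9:0 → peak 11
Best is B@1, peak 8.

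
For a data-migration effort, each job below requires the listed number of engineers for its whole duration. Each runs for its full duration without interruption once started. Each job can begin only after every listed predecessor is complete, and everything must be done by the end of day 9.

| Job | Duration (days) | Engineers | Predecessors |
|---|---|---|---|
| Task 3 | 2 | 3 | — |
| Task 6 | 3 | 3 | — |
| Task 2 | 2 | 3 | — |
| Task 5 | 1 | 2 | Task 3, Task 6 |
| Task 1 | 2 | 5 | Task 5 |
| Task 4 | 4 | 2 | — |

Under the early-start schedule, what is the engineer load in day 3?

At early start, day 3 has: Task 6, Task 4.
Demand: 3 + 2 = 5.

5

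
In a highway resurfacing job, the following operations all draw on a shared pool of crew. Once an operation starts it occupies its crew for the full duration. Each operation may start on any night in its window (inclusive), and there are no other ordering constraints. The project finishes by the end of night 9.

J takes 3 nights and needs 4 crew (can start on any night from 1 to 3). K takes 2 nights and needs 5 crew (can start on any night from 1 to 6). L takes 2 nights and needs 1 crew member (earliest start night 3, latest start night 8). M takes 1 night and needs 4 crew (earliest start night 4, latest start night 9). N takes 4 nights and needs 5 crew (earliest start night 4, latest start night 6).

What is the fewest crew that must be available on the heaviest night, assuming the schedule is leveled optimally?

Early-start (J@1, K@1, L@3, M@4, N@4) gives peak 10: n1:9  n2:9  n3:5  n4:10  n5:5  n6:5  n7:5  n8:0  n9:0.
Shift J→3, M→5, N→6.
Schedule J@3, K@1, L@3, M@5, N@6: n1:5  n2:5  n3:5  n4:5  n5:8  n6:5  n7:5  n8:5  n9:5 — peak 8.

8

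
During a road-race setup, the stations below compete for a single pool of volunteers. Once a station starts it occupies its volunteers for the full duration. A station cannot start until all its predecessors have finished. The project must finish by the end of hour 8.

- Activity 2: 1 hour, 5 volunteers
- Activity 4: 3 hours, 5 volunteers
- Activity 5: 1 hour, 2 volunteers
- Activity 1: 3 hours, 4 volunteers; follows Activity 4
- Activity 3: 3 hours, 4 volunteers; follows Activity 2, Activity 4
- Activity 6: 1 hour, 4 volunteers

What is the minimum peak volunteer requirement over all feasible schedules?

8

Early-start (Activity 2@1, Activity 4@1, Activity 5@1, Activity 1@4, Activity 3@4, Activity 6@1) gives peak 16: h1:16  h2:5  h3:5  h4:8  h5:8  h6:8  h7:0  h8:0.
Shift Activity 4→2, Activity 1→5, Activity 3→5, Activity 6→8.
Schedule Activity 2@1, Activity 4@2, Activity 5@1, Activity 1@5, Activity 3@5, Activity 6@8: h1:7  h2:5  h3:5  h4:5  h5:8  h6:8  h7:8  h8:4 — peak 8.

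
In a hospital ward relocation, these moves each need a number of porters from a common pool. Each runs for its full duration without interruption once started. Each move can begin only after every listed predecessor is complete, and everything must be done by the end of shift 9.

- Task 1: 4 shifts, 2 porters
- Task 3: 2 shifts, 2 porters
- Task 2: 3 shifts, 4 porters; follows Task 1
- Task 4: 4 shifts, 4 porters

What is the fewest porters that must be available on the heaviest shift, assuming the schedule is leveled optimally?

6

Early-start (Task 1@1, Task 3@1, Task 2@5, Task 4@1) gives peak 8: s1:8  s2:8  s3:6  s4:6  s5:4  s6:4  s7:4  s8:0  s9:0.
Shift Task 2→7, Task 4→3.
Schedule Task 1@1, Task 3@1, Task 2@7, Task 4@3: s1:4  s2:4  s3:6  s4:6  s5:4  s6:4  s7:4  s8:4  s9:4 — peak 6.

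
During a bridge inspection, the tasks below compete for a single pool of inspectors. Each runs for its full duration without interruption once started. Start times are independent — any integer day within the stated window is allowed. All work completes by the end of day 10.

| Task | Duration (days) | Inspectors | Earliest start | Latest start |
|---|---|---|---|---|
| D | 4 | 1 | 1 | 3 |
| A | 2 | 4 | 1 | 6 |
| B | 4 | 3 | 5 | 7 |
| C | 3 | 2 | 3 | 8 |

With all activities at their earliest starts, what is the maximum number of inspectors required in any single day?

Early-start schedule: D@1, A@1, B@5, C@3.
Load per day: day 1: 5, day 2: 5, day 3: 3, day 4: 3, day 5: 5, day 6: 3, day 7: 3, day 8: 3, day 9: 0, day 10: 0.
Peak is 5.

5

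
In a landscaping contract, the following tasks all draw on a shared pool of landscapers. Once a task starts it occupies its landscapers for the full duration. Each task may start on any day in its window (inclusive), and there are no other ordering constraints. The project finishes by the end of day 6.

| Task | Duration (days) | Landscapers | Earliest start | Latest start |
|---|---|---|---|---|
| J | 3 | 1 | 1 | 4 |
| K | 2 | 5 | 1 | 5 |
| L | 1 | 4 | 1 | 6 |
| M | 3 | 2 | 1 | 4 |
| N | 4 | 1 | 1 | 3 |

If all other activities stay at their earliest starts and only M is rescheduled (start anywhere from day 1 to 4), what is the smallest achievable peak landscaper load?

M@1: d1:13  d2:9  d3:4  d4:1  d5:0  d6:0 → peak 13
M@2: d1:11  d2:9  d3:4  d4:3  d5:0  d6:0 → peak 11
M@3: d1:11  d2:7  d3:4  d4:3  d5:2  d6:0 → peak 11
M@4: d1:11  d2:7  d3:2  d4:3  d5:2  d6:2 → peak 11
Best is M@2, peak 11.

11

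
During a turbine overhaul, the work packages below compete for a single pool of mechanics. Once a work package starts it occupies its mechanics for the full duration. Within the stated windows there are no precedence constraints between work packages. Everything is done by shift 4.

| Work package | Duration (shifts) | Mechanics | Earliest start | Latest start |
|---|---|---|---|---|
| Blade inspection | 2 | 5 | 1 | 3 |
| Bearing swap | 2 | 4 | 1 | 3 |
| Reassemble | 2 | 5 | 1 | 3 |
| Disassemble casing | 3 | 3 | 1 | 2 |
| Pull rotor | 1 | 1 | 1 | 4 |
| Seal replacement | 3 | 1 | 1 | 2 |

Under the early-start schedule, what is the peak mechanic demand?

19

Early-start schedule: Blade inspection@1, Bearing swap@1, Reassemble@1, Disassemble casing@1, Pull rotor@1, Seal replacement@1.
Load per shift: shift 1: 19, shift 2: 18, shift 3: 4, shift 4: 0.
Peak is 19.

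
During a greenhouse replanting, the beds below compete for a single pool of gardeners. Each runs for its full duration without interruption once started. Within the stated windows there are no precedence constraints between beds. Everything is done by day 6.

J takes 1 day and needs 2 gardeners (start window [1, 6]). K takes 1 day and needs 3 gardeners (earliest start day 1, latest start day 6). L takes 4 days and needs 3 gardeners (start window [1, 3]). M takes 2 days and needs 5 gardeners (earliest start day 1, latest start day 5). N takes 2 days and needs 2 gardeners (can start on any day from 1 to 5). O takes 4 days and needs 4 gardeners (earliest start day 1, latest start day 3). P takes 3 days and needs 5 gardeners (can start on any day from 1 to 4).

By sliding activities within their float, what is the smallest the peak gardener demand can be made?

Early-start (J@1, K@1, L@1, M@1, N@1, O@1, P@1) gives peak 24: d1:24  d2:19  d3:12  d4:7  d5:0  d6:0.
Shift M→2, O→3, P→4.
Schedule J@1, K@1, L@1, M@2, N@1, O@3, P@4: d1:10  d2:10  d3:12  d4:12  d5:9  d6:9 — peak 12.

12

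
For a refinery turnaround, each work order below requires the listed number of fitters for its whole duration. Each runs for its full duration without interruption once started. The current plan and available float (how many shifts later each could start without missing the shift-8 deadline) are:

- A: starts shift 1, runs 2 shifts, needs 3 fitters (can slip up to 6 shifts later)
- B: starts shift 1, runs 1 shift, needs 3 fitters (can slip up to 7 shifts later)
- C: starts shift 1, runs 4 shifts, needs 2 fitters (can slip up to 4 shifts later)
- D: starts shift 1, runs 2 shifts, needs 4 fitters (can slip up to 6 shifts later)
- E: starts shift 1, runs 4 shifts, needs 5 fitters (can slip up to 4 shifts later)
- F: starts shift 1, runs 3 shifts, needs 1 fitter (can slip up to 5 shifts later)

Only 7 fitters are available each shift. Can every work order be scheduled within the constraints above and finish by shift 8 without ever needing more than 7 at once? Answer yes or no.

yes

Schedule A@1, B@1, C@2, D@3, E@5, F@1: s1:7  s2:6  s3:7  s4:6  s5:7  s6:5  s7:5  s8:5 — peak 7 ≤ 7.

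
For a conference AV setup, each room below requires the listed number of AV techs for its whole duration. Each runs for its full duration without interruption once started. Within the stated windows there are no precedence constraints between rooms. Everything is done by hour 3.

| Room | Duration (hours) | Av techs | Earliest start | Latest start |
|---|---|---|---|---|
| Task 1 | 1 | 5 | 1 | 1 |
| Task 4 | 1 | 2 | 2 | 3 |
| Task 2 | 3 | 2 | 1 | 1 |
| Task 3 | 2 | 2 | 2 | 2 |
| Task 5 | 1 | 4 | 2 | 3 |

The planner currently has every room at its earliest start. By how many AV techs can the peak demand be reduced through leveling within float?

2

Early-start peak: h1:7  h2:10  h3:4 ⇒ 10.
Leveled (Task 1@1, Task 4@2, Task 2@1, Task 3@2, Task 5@3): h1:7  h2:6  h3:8 ⇒ 8.
Reduction 10 − 8 = 2.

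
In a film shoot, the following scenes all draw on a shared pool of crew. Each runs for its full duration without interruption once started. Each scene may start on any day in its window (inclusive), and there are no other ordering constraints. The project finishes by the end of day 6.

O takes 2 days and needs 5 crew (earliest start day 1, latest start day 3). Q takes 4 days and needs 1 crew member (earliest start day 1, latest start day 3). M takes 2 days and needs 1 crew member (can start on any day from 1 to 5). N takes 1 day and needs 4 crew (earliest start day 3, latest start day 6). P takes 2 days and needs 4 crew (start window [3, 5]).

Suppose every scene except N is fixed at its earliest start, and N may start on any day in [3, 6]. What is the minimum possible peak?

7

N@3: d1:7  d2:7  d3:9  d4:5  d5:0  d6:0 → peak 9
N@4: d1:7  d2:7  d3:5  d4:9  d5:0  d6:0 → peak 9
N@5: d1:7  d2:7  d3:5  d4:5  d5:4  d6:0 → peak 7
N@6: d1:7  d2:7  d3:5  d4:5  d5:0  d6:4 → peak 7
Best is N@5, peak 7.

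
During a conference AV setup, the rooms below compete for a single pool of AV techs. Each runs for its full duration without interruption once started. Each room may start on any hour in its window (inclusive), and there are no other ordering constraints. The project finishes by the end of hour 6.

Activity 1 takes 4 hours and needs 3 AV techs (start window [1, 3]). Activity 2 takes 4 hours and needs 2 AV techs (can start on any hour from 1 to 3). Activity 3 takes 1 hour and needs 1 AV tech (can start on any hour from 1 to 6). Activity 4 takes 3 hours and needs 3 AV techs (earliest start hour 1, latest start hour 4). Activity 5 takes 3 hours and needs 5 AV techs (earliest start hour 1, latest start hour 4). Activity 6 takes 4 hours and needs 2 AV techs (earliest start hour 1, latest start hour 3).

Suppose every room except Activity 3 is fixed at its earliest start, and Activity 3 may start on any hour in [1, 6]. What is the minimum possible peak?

Activity 3@1: h1:16  h2:15  h3:15  h4:7  h5:0  h6:0 → peak 16
Activity 3@2: h1:15  h2:16  h3:15  h4:7  h5:0  h6:0 → peak 16
Activity 3@3: h1:15  h2:15  h3:16  h4:7  h5:0  h6:0 → peak 16
Activity 3@4: h1:15  h2:15  h3:15  h4:8  h5:0  h6:0 → peak 15
Activity 3@5: h1:15  h2:15  h3:15  h4:7  h5:1  h6:0 → peak 15
Activity 3@6: h1:15  h2:15  h3:15  h4:7  h5:0  h6:1 → peak 15
Best is Activity 3@4, peak 15.

15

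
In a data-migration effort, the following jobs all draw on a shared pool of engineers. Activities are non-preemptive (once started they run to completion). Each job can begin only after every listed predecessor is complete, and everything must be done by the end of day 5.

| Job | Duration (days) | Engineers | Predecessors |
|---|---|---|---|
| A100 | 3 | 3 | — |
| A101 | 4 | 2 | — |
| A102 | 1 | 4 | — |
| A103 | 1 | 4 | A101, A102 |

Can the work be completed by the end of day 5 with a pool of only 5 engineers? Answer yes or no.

The minimum achievable peak is 6; 5 < 6, so no feasible schedule stays within the cap.

no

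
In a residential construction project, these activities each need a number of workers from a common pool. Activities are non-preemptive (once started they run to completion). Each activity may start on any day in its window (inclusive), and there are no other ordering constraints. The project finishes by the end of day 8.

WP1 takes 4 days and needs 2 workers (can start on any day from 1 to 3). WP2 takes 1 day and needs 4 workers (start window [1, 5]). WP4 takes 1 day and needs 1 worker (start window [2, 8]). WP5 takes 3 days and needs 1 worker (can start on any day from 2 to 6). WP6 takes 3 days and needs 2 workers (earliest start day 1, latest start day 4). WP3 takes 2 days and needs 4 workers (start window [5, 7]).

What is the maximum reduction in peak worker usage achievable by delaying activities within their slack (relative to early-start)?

3

Early-start peak: d1:8  d2:6  d3:5  d4:3  d5:4  d6:4  d7:0  d8:0 ⇒ 8.
Leveled (WP1@1, WP2@5, WP4@2, WP5@3, WP6@1, WP3@6): d1:4  d2:5  d3:5  d4:3  d5:5  d6:4  d7:4  d8:0 ⇒ 5.
Reduction 8 − 5 = 3.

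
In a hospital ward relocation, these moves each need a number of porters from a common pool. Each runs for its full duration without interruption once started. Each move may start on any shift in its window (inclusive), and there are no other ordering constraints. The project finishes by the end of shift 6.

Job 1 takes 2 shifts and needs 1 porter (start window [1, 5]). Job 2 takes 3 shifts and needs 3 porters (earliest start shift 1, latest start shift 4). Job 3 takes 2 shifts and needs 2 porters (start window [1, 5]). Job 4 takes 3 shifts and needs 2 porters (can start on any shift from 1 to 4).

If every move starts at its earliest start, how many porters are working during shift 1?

8

At early start, shift 1 has: Job 1, Job 2, Job 3, Job 4.
Demand: 1 + 3 + 2 + 2 = 8.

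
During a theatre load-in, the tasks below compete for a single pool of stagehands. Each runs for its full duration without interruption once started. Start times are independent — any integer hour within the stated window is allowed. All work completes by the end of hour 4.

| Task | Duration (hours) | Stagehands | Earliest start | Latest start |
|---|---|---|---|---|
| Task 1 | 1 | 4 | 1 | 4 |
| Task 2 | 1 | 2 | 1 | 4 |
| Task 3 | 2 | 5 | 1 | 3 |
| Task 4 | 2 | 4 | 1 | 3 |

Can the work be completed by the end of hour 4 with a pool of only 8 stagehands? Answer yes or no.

Schedule Task 1@1, Task 2@2, Task 3@3, Task 4@1: h1:8  h2:6  h3:5  h4:5 — peak 8 ≤ 8.

yes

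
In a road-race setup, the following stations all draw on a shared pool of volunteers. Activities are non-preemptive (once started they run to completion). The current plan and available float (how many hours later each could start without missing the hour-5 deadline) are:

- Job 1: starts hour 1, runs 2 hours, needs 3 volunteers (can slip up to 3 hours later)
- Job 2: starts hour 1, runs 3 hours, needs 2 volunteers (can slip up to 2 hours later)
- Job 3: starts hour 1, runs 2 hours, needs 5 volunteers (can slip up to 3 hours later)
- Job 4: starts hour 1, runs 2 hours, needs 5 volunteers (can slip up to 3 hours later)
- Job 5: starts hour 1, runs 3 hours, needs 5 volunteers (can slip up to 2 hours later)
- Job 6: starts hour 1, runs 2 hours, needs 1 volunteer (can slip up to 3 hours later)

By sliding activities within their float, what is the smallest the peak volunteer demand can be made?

11

Early-start (Job 1@1, Job 2@1, Job 3@1, Job 4@1, Job 5@1, Job 6@1) gives peak 21: h1:21  h2:21  h3:7  h4:0  h5:0.
Shift Job 4→4, Job 5→3.
Schedule Job 1@1, Job 2@1, Job 3@1, Job 4@4, Job 5@3, Job 6@1: h1:11  h2:11  h3:7  h4:10  h5:10 — peak 11.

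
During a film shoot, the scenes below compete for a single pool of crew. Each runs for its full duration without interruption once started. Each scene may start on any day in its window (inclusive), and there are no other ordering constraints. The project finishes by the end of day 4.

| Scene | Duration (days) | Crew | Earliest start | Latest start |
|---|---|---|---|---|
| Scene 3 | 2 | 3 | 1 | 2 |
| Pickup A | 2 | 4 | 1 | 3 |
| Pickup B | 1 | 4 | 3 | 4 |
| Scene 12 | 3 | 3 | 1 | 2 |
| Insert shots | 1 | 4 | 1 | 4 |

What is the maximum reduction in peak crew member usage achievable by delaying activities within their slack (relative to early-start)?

Early-start peak: d1:14  d2:10  d3:7  d4:0 ⇒ 14.
Leveled (Scene 3@1, Pickup A@1, Pickup B@3, Scene 12@1, Insert shots@4): d1:10  d2:10  d3:7  d4:4 ⇒ 10.
Reduction 14 − 10 = 4.

4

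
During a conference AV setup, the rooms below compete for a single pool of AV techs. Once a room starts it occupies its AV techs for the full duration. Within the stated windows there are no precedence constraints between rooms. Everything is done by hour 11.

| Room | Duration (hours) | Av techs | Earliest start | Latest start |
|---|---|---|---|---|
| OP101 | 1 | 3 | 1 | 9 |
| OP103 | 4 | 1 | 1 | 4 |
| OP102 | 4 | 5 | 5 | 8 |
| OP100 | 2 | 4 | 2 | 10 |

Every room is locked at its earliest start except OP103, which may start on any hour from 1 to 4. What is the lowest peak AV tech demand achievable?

5

OP103@1: h1:4  h2:5  h3:5  h4:1  h5:5  h6:5  h7:5  h8:5  h9:0  h10:0  h11:0 → peak 5
OP103@2: h1:3  h2:5  h3:5  h4:1  h5:6  h6:5  h7:5  h8:5  h9:0  h10:0  h11:0 → peak 6
OP103@3: h1:3  h2:4  h3:5  h4:1  h5:6  h6:6  h7:5  h8:5  h9:0  h10:0  h11:0 → peak 6
OP103@4: h1:3  h2:4  h3:4  h4:1  h5:6  h6:6  h7:6  h8:5  h9:0  h10:0  h11:0 → peak 6
Best is OP103@1, peak 5.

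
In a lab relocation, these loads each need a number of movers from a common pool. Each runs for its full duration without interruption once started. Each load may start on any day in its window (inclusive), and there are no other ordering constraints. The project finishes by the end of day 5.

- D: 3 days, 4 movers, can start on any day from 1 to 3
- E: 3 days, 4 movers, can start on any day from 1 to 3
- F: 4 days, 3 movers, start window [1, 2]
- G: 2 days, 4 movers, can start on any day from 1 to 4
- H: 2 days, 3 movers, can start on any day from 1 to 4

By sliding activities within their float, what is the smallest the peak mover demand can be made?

Early-start (D@1, E@1, F@1, G@1, H@1) gives peak 18: d1:18  d2:18  d3:11  d4:3  d5:0.
Shift G→4, H→4.
Schedule D@1, E@1, F@1, G@4, H@4: d1:11  d2:11  d3:11  d4:10  d5:7 — peak 11.

11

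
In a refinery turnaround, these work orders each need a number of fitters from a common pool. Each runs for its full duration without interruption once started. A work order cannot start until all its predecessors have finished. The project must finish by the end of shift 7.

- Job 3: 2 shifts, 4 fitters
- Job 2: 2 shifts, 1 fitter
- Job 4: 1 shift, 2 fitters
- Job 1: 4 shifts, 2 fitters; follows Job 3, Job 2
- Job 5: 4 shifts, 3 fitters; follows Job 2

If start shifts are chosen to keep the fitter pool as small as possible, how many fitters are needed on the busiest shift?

5

Early-start (Job 3@1, Job 2@1, Job 4@1, Job 1@3, Job 5@3) gives peak 7: s1:7  s2:5  s3:5  s4:5  s5:5  s6:5  s7:0.
Shift Job 4→3, Job 5→4.
Schedule Job 3@1, Job 2@1, Job 4@3, Job 1@3, Job 5@4: s1:5  s2:5  s3:4  s4:5  s5:5  s6:5  s7:3 — peak 5.
Total fitter-shifts = 32 over 7 shifts ⇒ peak ≥ ⌈32/7⌉ = 5, so 5 is optimal.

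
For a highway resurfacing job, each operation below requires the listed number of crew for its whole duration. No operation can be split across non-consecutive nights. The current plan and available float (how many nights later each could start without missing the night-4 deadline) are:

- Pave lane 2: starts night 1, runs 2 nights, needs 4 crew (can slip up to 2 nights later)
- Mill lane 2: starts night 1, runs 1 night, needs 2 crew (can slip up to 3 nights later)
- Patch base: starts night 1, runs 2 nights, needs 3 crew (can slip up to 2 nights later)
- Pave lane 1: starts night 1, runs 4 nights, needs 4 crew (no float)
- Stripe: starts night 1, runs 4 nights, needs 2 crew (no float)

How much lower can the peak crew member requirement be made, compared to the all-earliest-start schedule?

4

Early-start peak: n1:15  n2:13  n3:6  n4:6 ⇒ 15.
Leveled (Pave lane 2@1, Mill lane 2@3, Patch base@3, Pave lane 1@1, Stripe@1): n1:10  n2:10  n3:11  n4:9 ⇒ 11.
Reduction 15 − 11 = 4.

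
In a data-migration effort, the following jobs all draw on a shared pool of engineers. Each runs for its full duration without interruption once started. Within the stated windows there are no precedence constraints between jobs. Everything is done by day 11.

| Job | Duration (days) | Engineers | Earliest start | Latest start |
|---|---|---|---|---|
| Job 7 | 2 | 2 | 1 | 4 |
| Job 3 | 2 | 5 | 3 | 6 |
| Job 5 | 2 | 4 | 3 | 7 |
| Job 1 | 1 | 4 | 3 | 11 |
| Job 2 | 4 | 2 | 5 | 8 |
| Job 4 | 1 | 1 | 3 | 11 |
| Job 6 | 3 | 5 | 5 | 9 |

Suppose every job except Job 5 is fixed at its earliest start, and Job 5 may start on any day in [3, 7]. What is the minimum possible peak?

11

Job 5@3: d1:2  d2:2  d3:14  d4:9  d5:7  d6:7  d7:7  d8:2  d9:0  d10:0  d11:0 → peak 14
Job 5@4: d1:2  d2:2  d3:10  d4:9  d5:11  d6:7  d7:7  d8:2  d9:0  d10:0  d11:0 → peak 11
Job 5@5: d1:2  d2:2  d3:10  d4:5  d5:11  d6:11  d7:7  d8:2  d9:0  d10:0  d11:0 → peak 11
Job 5@6: d1:2  d2:2  d3:10  d4:5  d5:7  d6:11  d7:11  d8:2  d9:0  d10:0  d11:0 → peak 11
Job 5@7: d1:2  d2:2  d3:10  d4:5  d5:7  d6:7  d7:11  d8:6  d9:0  d10:0  d11:0 → peak 11
Best is Job 5@4, peak 11.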